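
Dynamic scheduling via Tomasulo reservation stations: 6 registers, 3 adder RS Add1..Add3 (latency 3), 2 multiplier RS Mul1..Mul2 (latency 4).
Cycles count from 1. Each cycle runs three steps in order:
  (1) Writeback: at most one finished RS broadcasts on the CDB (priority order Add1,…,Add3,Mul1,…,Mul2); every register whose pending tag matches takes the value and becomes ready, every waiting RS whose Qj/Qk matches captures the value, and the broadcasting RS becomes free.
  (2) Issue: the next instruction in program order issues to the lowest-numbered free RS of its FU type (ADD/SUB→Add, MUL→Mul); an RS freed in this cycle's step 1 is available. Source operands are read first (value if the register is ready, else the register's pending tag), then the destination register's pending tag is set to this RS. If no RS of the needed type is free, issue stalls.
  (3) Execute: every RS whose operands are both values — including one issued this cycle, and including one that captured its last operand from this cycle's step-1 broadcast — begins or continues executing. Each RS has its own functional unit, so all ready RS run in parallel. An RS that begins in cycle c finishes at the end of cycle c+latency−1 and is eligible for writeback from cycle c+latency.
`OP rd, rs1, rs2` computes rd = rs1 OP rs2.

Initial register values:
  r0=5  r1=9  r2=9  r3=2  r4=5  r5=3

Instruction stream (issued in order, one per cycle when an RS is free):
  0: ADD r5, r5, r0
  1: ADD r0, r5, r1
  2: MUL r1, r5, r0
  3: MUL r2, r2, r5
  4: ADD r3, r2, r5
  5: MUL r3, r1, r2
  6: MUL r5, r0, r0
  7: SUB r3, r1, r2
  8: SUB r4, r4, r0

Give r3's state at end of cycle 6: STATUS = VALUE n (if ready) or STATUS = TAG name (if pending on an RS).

  c1: issue ADD r5<-Add1  regs: r0:5,r1:9,r2:9,r3:2,r4:5,r5:Add1
  c2: issue ADD r0<-Add2  regs: r0:Add2,r1:9,r2:9,r3:2,r4:5,r5:Add1
  c3: issue MUL r1<-Mul1  regs: r0:Add2,r1:Mul1,r2:9,r3:2,r4:5,r5:Add1
  c4: CDB Add1=8; issue MUL r2<-Mul2  regs: r0:Add2,r1:Mul1,r2:Mul2,r3:2,r4:5,r5:8
  c5: issue ADD r3<-Add1  regs: r0:Add2,r1:Mul1,r2:Mul2,r3:Add1,r4:5,r5:8
  c6: stall  regs: r0:Add2,r1:Mul1,r2:Mul2,r3:Add1,r4:5,r5:8

STATUS = TAG Add1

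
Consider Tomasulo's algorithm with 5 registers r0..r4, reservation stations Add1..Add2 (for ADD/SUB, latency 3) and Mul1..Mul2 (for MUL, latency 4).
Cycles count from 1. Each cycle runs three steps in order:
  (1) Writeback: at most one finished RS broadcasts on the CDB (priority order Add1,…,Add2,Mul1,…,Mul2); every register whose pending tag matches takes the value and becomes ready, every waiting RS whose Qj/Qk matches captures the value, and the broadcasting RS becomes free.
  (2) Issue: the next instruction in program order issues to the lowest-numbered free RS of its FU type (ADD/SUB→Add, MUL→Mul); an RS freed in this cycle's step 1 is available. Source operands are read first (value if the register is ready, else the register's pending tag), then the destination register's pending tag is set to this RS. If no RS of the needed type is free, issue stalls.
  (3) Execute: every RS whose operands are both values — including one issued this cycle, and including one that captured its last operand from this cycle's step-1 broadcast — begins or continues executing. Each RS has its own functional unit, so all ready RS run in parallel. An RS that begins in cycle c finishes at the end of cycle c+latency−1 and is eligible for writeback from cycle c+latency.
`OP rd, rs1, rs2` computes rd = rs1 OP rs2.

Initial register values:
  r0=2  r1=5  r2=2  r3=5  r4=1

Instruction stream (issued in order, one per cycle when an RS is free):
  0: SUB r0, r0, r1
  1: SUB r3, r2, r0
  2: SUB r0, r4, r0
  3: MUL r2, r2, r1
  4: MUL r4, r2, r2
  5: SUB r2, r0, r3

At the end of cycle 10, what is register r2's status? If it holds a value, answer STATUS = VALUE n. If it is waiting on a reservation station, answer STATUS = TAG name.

c1: issue SUB r0<-Add1 | r0:Add1,r1:5,r2:2,r3:5,r4:1
c2: issue SUB r3<-Add2 | r0:Add1,r1:5,r2:2,r3:Add2,r4:1
c3: stall | r0:Add1,r1:5,r2:2,r3:Add2,r4:1
c4: CDB Add1=-3; issue SUB r0<-Add1 | r0:Add1,r1:5,r2:2,r3:Add2,r4:1
c5: issue MUL r2<-Mul1 | r0:Add1,r1:5,r2:Mul1,r3:Add2,r4:1
c6: issue MUL r4<-Mul2 | r0:Add1,r1:5,r2:Mul1,r3:Add2,r4:Mul2
c7: CDB Add1=4; issue SUB r2<-Add1 | r0:4,r1:5,r2:Add1,r3:Add2,r4:Mul2
c8: CDB Add2=5 | r0:4,r1:5,r2:Add1,r3:5,r4:Mul2
c9: CDB Mul1=10 | r0:4,r1:5,r2:Add1,r3:5,r4:Mul2
c10: - | r0:4,r1:5,r2:Add1,r3:5,r4:Mul2

STATUS = TAG Add1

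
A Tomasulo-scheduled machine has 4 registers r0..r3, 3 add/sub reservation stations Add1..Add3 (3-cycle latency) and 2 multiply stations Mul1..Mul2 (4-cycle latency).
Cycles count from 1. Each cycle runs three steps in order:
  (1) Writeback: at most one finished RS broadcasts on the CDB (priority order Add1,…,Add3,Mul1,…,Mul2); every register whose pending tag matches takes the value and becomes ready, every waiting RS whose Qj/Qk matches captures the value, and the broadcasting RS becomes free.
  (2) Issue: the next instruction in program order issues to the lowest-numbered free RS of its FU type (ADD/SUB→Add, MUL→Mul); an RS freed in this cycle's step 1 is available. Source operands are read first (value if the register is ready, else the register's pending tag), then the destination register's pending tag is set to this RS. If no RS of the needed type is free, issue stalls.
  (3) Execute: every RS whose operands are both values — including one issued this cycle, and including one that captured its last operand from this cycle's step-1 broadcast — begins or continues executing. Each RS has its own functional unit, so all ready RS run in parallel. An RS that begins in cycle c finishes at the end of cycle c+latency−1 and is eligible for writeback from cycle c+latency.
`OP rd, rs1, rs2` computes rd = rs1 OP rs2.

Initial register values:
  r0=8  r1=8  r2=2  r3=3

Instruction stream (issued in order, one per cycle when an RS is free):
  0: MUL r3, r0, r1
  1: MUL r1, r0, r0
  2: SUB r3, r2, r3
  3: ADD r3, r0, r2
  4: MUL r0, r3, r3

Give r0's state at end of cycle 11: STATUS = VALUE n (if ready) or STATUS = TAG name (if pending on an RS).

STATUS = VALUE 100

  c1: issue MUL r3<-Mul1  regs: r0:8,r1:8,r2:2,r3:Mul1
  c2: issue MUL r1<-Mul2  regs: r0:8,r1:Mul2,r2:2,r3:Mul1
  c3: issue SUB r3<-Add1  regs: r0:8,r1:Mul2,r2:2,r3:Add1
  c4: issue ADD r3<-Add2  regs: r0:8,r1:Mul2,r2:2,r3:Add2
  c5: CDB Mul1=64; issue MUL r0<-Mul1  regs: r0:Mul1,r1:Mul2,r2:2,r3:Add2
  c6: CDB Mul2=64  regs: r0:Mul1,r1:64,r2:2,r3:Add2
  c7: CDB Add2=10  regs: r0:Mul1,r1:64,r2:2,r3:10
  c8: CDB Add1=-62  regs: r0:Mul1,r1:64,r2:2,r3:10
  c9: -  regs: r0:Mul1,r1:64,r2:2,r3:10
  c10: -  regs: r0:Mul1,r1:64,r2:2,r3:10
  c11: CDB Mul1=100  regs: r0:100,r1:64,r2:2,r3:10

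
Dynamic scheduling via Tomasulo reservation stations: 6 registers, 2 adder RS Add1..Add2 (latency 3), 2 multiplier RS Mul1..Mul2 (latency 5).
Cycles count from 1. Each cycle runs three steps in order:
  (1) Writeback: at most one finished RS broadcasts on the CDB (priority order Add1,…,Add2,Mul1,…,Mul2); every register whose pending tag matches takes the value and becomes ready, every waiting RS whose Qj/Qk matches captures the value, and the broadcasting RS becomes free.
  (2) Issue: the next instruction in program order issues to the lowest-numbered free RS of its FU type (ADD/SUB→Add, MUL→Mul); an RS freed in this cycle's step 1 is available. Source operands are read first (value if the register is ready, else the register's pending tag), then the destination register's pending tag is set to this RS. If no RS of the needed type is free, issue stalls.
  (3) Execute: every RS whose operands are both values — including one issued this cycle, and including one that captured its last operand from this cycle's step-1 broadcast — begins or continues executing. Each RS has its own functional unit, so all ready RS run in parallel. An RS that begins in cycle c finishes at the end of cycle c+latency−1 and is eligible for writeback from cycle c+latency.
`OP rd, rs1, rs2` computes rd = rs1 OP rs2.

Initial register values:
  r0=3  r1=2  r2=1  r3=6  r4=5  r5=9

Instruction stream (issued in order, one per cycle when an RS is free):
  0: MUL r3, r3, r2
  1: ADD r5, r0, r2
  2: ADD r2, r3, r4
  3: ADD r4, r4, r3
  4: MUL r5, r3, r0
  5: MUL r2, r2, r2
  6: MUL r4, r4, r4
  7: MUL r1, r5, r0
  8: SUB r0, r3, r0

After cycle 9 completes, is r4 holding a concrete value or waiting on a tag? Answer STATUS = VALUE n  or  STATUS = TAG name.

cycle 1: issue MUL r3<-Mul1 // r0:3,r1:2,r2:1,r3:Mul1,r4:5,r5:9
cycle 2: issue ADD r5<-Add1 // r0:3,r1:2,r2:1,r3:Mul1,r4:5,r5:Add1
cycle 3: issue ADD r2<-Add2 // r0:3,r1:2,r2:Add2,r3:Mul1,r4:5,r5:Add1
cycle 4: stall // r0:3,r1:2,r2:Add2,r3:Mul1,r4:5,r5:Add1
cycle 5: CDB Add1=4; issue ADD r4<-Add1 // r0:3,r1:2,r2:Add2,r3:Mul1,r4:Add1,r5:4
cycle 6: CDB Mul1=6; issue MUL r5<-Mul1 // r0:3,r1:2,r2:Add2,r3:6,r4:Add1,r5:Mul1
cycle 7: issue MUL r2<-Mul2 // r0:3,r1:2,r2:Mul2,r3:6,r4:Add1,r5:Mul1
cycle 8: stall // r0:3,r1:2,r2:Mul2,r3:6,r4:Add1,r5:Mul1
cycle 9: CDB Add1=11; stall // r0:3,r1:2,r2:Mul2,r3:6,r4:11,r5:Mul1

STATUS = VALUE 11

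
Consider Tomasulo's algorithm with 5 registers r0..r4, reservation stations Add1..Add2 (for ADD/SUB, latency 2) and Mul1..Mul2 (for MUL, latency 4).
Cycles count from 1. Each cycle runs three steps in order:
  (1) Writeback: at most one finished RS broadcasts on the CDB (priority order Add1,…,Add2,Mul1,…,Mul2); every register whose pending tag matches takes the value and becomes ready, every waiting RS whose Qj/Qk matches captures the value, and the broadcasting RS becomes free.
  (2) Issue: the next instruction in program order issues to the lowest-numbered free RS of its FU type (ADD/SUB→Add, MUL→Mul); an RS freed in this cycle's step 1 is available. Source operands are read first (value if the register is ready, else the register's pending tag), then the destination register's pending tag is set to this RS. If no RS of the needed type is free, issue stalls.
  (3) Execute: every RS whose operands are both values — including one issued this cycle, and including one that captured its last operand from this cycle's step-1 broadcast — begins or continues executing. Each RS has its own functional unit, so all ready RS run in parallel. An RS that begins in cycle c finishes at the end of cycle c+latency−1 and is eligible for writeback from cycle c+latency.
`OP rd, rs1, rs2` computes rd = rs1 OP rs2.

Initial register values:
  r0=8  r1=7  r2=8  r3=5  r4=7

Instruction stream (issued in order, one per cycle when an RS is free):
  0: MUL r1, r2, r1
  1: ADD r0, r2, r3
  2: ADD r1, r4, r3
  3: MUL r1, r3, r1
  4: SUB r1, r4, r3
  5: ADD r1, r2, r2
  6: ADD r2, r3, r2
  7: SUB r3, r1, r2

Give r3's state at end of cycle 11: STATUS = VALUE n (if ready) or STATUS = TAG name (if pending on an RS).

c1: issue MUL r1<-Mul1 | r0:8,r1:Mul1,r2:8,r3:5,r4:7
c2: issue ADD r0<-Add1 | r0:Add1,r1:Mul1,r2:8,r3:5,r4:7
c3: issue ADD r1<-Add2 | r0:Add1,r1:Add2,r2:8,r3:5,r4:7
c4: CDB Add1=13; issue MUL r1<-Mul2 | r0:13,r1:Mul2,r2:8,r3:5,r4:7
c5: CDB Add2=12; issue SUB r1<-Add1 | r0:13,r1:Add1,r2:8,r3:5,r4:7
c6: CDB Mul1=56; issue ADD r1<-Add2 | r0:13,r1:Add2,r2:8,r3:5,r4:7
c7: CDB Add1=2; issue ADD r2<-Add1 | r0:13,r1:Add2,r2:Add1,r3:5,r4:7
c8: CDB Add2=16; issue SUB r3<-Add2 | r0:13,r1:16,r2:Add1,r3:Add2,r4:7
c9: CDB Add1=13 | r0:13,r1:16,r2:13,r3:Add2,r4:7
c10: CDB Mul2=60 | r0:13,r1:16,r2:13,r3:Add2,r4:7
c11: CDB Add2=3 | r0:13,r1:16,r2:13,r3:3,r4:7

STATUS = VALUE 3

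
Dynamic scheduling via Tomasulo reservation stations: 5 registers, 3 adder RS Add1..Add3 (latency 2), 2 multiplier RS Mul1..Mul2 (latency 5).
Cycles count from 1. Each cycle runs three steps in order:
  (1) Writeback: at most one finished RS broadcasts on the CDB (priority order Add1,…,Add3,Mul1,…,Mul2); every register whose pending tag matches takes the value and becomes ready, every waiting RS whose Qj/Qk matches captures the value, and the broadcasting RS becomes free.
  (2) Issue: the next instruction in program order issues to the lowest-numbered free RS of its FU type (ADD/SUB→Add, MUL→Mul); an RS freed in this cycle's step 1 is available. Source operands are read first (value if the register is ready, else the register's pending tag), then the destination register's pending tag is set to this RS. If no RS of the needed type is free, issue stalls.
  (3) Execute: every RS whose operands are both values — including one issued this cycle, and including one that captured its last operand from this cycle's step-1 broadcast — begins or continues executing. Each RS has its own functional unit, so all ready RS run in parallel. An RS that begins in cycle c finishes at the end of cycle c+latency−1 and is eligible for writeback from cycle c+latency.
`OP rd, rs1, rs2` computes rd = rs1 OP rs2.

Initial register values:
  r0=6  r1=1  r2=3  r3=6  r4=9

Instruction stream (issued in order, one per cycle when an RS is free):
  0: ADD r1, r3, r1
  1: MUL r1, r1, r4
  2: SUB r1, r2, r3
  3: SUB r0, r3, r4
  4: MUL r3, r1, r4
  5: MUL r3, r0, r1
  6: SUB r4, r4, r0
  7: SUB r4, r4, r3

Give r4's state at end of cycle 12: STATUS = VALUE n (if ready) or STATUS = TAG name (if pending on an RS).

  c1: issue ADD r1<-Add1  regs: r0:6,r1:Add1,r2:3,r3:6,r4:9
  c2: issue MUL r1<-Mul1  regs: r0:6,r1:Mul1,r2:3,r3:6,r4:9
  c3: CDB Add1=7; issue SUB r1<-Add1  regs: r0:6,r1:Add1,r2:3,r3:6,r4:9
  c4: issue SUB r0<-Add2  regs: r0:Add2,r1:Add1,r2:3,r3:6,r4:9
  c5: CDB Add1=-3; issue MUL r3<-Mul2  regs: r0:Add2,r1:-3,r2:3,r3:Mul2,r4:9
  c6: CDB Add2=-3; stall  regs: r0:-3,r1:-3,r2:3,r3:Mul2,r4:9
  c7: stall  regs: r0:-3,r1:-3,r2:3,r3:Mul2,r4:9
  c8: CDB Mul1=63; issue MUL r3<-Mul1  regs: r0:-3,r1:-3,r2:3,r3:Mul1,r4:9
  c9: issue SUB r4<-Add1  regs: r0:-3,r1:-3,r2:3,r3:Mul1,r4:Add1
  c10: CDB Mul2=-27; issue SUB r4<-Add2  regs: r0:-3,r1:-3,r2:3,r3:Mul1,r4:Add2
  c11: CDB Add1=12  regs: r0:-3,r1:-3,r2:3,r3:Mul1,r4:Add2
  c12: -  regs: r0:-3,r1:-3,r2:3,r3:Mul1,r4:Add2

STATUS = TAG Add2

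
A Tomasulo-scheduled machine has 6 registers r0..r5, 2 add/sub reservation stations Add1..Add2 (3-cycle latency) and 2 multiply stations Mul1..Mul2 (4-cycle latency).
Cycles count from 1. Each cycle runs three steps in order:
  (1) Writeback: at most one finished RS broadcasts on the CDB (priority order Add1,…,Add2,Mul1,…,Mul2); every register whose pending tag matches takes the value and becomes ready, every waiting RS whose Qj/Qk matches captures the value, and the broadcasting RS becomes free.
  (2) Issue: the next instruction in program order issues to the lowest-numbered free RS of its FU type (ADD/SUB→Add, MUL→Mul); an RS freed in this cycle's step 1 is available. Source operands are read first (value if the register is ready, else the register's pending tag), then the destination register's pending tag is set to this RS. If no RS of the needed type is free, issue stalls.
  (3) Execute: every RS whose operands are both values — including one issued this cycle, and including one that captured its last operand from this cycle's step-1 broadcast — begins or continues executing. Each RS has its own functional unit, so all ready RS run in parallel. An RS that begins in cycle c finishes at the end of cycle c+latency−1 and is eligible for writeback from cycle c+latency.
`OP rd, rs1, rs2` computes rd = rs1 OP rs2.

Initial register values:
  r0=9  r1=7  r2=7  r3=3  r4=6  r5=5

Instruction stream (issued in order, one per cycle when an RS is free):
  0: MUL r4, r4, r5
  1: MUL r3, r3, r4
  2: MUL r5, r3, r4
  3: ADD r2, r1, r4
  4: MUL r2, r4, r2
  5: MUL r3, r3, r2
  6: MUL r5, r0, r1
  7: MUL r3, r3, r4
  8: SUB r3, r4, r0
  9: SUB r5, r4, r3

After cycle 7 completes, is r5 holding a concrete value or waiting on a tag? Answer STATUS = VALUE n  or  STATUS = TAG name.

STATUS = TAG Mul1

c1: issue MUL r4<-Mul1 | r0:9,r1:7,r2:7,r3:3,r4:Mul1,r5:5
c2: issue MUL r3<-Mul2 | r0:9,r1:7,r2:7,r3:Mul2,r4:Mul1,r5:5
c3: stall | r0:9,r1:7,r2:7,r3:Mul2,r4:Mul1,r5:5
c4: stall | r0:9,r1:7,r2:7,r3:Mul2,r4:Mul1,r5:5
c5: CDB Mul1=30; issue MUL r5<-Mul1 | r0:9,r1:7,r2:7,r3:Mul2,r4:30,r5:Mul1
c6: issue ADD r2<-Add1 | r0:9,r1:7,r2:Add1,r3:Mul2,r4:30,r5:Mul1
c7: stall | r0:9,r1:7,r2:Add1,r3:Mul2,r4:30,r5:Mul1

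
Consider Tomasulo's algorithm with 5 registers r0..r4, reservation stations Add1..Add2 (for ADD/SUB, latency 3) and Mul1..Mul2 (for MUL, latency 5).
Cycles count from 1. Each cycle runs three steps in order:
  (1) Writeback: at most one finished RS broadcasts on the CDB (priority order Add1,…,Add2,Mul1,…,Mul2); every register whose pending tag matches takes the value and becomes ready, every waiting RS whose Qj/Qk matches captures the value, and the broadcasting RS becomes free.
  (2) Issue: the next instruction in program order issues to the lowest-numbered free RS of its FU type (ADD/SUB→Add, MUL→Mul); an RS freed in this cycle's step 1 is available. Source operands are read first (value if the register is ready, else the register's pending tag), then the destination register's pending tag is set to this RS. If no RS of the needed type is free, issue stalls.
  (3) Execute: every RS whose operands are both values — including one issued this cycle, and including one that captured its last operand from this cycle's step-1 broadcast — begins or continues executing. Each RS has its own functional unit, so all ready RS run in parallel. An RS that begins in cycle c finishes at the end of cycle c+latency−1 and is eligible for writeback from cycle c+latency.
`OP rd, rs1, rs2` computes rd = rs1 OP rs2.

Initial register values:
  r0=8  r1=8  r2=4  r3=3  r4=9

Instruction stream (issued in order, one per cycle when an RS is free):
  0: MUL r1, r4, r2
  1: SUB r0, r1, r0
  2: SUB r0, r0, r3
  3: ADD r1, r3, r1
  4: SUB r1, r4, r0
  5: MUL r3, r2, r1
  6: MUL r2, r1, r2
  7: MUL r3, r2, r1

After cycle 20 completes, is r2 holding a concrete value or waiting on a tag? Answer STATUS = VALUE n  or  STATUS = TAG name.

  c1: issue MUL r1<-Mul1  regs: r0:8,r1:Mul1,r2:4,r3:3,r4:9
  c2: issue SUB r0<-Add1  regs: r0:Add1,r1:Mul1,r2:4,r3:3,r4:9
  c3: issue SUB r0<-Add2  regs: r0:Add2,r1:Mul1,r2:4,r3:3,r4:9
  c4: stall  regs: r0:Add2,r1:Mul1,r2:4,r3:3,r4:9
  c5: stall  regs: r0:Add2,r1:Mul1,r2:4,r3:3,r4:9
  c6: CDB Mul1=36; stall  regs: r0:Add2,r1:36,r2:4,r3:3,r4:9
  c7: stall  regs: r0:Add2,r1:36,r2:4,r3:3,r4:9
  c8: stall  regs: r0:Add2,r1:36,r2:4,r3:3,r4:9
  c9: CDB Add1=28; issue ADD r1<-Add1  regs: r0:Add2,r1:Add1,r2:4,r3:3,r4:9
  c10: stall  regs: r0:Add2,r1:Add1,r2:4,r3:3,r4:9
  c11: stall  regs: r0:Add2,r1:Add1,r2:4,r3:3,r4:9
  c12: CDB Add1=39; issue SUB r1<-Add1  regs: r0:Add2,r1:Add1,r2:4,r3:3,r4:9
  c13: CDB Add2=25; issue MUL r3<-Mul1  regs: r0:25,r1:Add1,r2:4,r3:Mul1,r4:9
  c14: issue MUL r2<-Mul2  regs: r0:25,r1:Add1,r2:Mul2,r3:Mul1,r4:9
  c15: stall  regs: r0:25,r1:Add1,r2:Mul2,r3:Mul1,r4:9
  c16: CDB Add1=-16; stall  regs: r0:25,r1:-16,r2:Mul2,r3:Mul1,r4:9
  c17: stall  regs: r0:25,r1:-16,r2:Mul2,r3:Mul1,r4:9
  c18: stall  regs: r0:25,r1:-16,r2:Mul2,r3:Mul1,r4:9
  c19: stall  regs: r0:25,r1:-16,r2:Mul2,r3:Mul1,r4:9
  c20: stall  regs: r0:25,r1:-16,r2:Mul2,r3:Mul1,r4:9

STATUS = TAG Mul2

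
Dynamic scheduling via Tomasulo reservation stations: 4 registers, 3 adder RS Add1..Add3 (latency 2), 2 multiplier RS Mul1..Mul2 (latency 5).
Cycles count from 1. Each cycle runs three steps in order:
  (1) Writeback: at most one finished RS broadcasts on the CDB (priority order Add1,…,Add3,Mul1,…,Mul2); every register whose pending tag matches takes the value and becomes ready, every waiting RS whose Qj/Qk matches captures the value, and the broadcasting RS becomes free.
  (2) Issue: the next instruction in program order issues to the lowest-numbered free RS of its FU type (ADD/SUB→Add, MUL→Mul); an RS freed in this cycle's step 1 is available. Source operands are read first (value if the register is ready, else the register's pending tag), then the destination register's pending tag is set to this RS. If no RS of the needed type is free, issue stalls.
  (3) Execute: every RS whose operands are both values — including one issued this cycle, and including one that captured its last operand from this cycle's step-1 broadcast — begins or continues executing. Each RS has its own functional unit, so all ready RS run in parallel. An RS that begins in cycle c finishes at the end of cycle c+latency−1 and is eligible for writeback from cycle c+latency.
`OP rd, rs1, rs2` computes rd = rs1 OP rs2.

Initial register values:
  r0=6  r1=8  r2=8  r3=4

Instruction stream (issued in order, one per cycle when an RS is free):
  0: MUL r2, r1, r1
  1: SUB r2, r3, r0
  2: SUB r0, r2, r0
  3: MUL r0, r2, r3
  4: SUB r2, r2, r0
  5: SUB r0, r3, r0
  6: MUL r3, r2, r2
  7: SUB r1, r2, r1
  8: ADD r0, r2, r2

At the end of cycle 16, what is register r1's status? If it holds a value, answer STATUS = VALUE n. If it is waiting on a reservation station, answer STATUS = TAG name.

  c1: issue MUL r2<-Mul1  regs: r0:6,r1:8,r2:Mul1,r3:4
  c2: issue SUB r2<-Add1  regs: r0:6,r1:8,r2:Add1,r3:4
  c3: issue SUB r0<-Add2  regs: r0:Add2,r1:8,r2:Add1,r3:4
  c4: CDB Add1=-2; issue MUL r0<-Mul2  regs: r0:Mul2,r1:8,r2:-2,r3:4
  c5: issue SUB r2<-Add1  regs: r0:Mul2,r1:8,r2:Add1,r3:4
  c6: CDB Add2=-8; issue SUB r0<-Add2  regs: r0:Add2,r1:8,r2:Add1,r3:4
  c7: CDB Mul1=64; issue MUL r3<-Mul1  regs: r0:Add2,r1:8,r2:Add1,r3:Mul1
  c8: issue SUB r1<-Add3  regs: r0:Add2,r1:Add3,r2:Add1,r3:Mul1
  c9: CDB Mul2=-8; stall  regs: r0:Add2,r1:Add3,r2:Add1,r3:Mul1
  c10: stall  regs: r0:Add2,r1:Add3,r2:Add1,r3:Mul1
  c11: CDB Add1=6; issue ADD r0<-Add1  regs: r0:Add1,r1:Add3,r2:6,r3:Mul1
  c12: CDB Add2=12  regs: r0:Add1,r1:Add3,r2:6,r3:Mul1
  c13: CDB Add1=12  regs: r0:12,r1:Add3,r2:6,r3:Mul1
  c14: CDB Add3=-2  regs: r0:12,r1:-2,r2:6,r3:Mul1
  c15: -  regs: r0:12,r1:-2,r2:6,r3:Mul1
  c16: CDB Mul1=36  regs: r0:12,r1:-2,r2:6,r3:36

STATUS = VALUE -2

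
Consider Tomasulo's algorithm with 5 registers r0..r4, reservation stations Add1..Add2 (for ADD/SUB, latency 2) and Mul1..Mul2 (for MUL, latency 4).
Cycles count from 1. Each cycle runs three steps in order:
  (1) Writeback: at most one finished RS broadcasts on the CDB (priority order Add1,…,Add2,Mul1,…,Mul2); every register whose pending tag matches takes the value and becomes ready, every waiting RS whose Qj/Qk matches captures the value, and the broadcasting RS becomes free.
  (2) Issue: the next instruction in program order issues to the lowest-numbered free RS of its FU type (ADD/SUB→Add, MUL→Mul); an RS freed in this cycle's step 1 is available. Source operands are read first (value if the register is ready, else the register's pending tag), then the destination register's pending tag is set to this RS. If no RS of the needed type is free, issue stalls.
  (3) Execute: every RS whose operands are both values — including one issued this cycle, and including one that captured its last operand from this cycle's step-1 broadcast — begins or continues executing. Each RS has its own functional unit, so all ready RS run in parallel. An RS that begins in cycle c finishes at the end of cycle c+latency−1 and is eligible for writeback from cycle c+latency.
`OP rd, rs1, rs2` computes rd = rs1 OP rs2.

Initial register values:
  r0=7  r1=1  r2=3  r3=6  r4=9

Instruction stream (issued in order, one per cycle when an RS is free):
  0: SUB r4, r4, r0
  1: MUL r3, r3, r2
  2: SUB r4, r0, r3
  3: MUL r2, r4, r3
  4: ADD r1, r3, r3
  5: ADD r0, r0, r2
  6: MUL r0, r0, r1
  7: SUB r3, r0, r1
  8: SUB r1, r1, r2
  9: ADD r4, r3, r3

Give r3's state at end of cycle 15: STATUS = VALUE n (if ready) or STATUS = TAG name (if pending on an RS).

STATUS = TAG Add2

  c1: issue SUB r4<-Add1  regs: r0:7,r1:1,r2:3,r3:6,r4:Add1
  c2: issue MUL r3<-Mul1  regs: r0:7,r1:1,r2:3,r3:Mul1,r4:Add1
  c3: CDB Add1=2; issue SUB r4<-Add1  regs: r0:7,r1:1,r2:3,r3:Mul1,r4:Add1
  c4: issue MUL r2<-Mul2  regs: r0:7,r1:1,r2:Mul2,r3:Mul1,r4:Add1
  c5: issue ADD r1<-Add2  regs: r0:7,r1:Add2,r2:Mul2,r3:Mul1,r4:Add1
  c6: CDB Mul1=18; stall  regs: r0:7,r1:Add2,r2:Mul2,r3:18,r4:Add1
  c7: stall  regs: r0:7,r1:Add2,r2:Mul2,r3:18,r4:Add1
  c8: CDB Add1=-11; issue ADD r0<-Add1  regs: r0:Add1,r1:Add2,r2:Mul2,r3:18,r4:-11
  c9: CDB Add2=36; issue MUL r0<-Mul1  regs: r0:Mul1,r1:36,r2:Mul2,r3:18,r4:-11
  c10: issue SUB r3<-Add2  regs: r0:Mul1,r1:36,r2:Mul2,r3:Add2,r4:-11
  c11: stall  regs: r0:Mul1,r1:36,r2:Mul2,r3:Add2,r4:-11
  c12: CDB Mul2=-198; stall  regs: r0:Mul1,r1:36,r2:-198,r3:Add2,r4:-11
  c13: stall  regs: r0:Mul1,r1:36,r2:-198,r3:Add2,r4:-11
  c14: CDB Add1=-191; issue SUB r1<-Add1  regs: r0:Mul1,r1:Add1,r2:-198,r3:Add2,r4:-11
  c15: stall  regs: r0:Mul1,r1:Add1,r2:-198,r3:Add2,r4:-11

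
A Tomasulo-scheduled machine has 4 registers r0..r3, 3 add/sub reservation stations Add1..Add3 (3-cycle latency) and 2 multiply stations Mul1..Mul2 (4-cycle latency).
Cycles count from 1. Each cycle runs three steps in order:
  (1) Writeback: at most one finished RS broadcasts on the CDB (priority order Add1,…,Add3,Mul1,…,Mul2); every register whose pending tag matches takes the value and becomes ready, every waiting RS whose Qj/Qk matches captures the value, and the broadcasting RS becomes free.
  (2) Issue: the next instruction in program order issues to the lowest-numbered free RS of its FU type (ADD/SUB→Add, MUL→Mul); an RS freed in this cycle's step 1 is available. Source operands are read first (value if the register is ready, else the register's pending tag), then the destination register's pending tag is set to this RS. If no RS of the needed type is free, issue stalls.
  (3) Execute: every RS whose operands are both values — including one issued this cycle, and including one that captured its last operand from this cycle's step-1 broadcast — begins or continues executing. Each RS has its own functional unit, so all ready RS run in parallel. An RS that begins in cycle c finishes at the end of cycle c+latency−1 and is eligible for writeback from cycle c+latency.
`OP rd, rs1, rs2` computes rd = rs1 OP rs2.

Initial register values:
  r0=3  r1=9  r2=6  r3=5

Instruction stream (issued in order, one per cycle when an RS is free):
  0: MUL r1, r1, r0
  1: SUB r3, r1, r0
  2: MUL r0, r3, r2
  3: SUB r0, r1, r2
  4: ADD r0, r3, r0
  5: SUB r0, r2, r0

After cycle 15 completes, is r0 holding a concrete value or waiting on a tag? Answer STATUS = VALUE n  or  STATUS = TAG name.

STATUS = VALUE -39

cycle 1: issue MUL r1<-Mul1 // r0:3,r1:Mul1,r2:6,r3:5
cycle 2: issue SUB r3<-Add1 // r0:3,r1:Mul1,r2:6,r3:Add1
cycle 3: issue MUL r0<-Mul2 // r0:Mul2,r1:Mul1,r2:6,r3:Add1
cycle 4: issue SUB r0<-Add2 // r0:Add2,r1:Mul1,r2:6,r3:Add1
cycle 5: CDB Mul1=27; issue ADD r0<-Add3 // r0:Add3,r1:27,r2:6,r3:Add1
cycle 6: stall // r0:Add3,r1:27,r2:6,r3:Add1
cycle 7: stall // r0:Add3,r1:27,r2:6,r3:Add1
cycle 8: CDB Add1=24; issue SUB r0<-Add1 // r0:Add1,r1:27,r2:6,r3:24
cycle 9: CDB Add2=21 // r0:Add1,r1:27,r2:6,r3:24
cycle 10: - // r0:Add1,r1:27,r2:6,r3:24
cycle 11: - // r0:Add1,r1:27,r2:6,r3:24
cycle 12: CDB Add3=45 // r0:Add1,r1:27,r2:6,r3:24
cycle 13: CDB Mul2=144 // r0:Add1,r1:27,r2:6,r3:24
cycle 14: - // r0:Add1,r1:27,r2:6,r3:24
cycle 15: CDB Add1=-39 // r0:-39,r1:27,r2:6,r3:24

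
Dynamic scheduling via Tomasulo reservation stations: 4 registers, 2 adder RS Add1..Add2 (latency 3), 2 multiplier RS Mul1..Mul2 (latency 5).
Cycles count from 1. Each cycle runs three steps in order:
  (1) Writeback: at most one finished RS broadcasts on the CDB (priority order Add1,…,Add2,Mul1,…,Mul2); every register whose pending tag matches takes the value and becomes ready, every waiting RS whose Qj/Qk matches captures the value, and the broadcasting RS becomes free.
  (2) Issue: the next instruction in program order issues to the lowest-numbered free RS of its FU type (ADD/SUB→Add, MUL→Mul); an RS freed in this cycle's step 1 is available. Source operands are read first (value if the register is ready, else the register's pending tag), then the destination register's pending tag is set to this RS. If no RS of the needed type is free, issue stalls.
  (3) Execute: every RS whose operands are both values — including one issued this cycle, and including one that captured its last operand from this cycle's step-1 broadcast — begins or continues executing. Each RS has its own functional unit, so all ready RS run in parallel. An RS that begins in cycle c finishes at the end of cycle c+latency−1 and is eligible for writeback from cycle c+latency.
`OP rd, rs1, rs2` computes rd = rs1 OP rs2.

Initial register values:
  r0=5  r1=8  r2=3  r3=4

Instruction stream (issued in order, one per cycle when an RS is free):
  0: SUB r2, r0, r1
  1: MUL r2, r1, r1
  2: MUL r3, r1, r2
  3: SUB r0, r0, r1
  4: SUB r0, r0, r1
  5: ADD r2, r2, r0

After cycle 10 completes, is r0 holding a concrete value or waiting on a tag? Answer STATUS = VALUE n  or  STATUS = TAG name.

cycle 1: issue SUB r2<-Add1 // r0:5,r1:8,r2:Add1,r3:4
cycle 2: issue MUL r2<-Mul1 // r0:5,r1:8,r2:Mul1,r3:4
cycle 3: issue MUL r3<-Mul2 // r0:5,r1:8,r2:Mul1,r3:Mul2
cycle 4: CDB Add1=-3; issue SUB r0<-Add1 // r0:Add1,r1:8,r2:Mul1,r3:Mul2
cycle 5: issue SUB r0<-Add2 // r0:Add2,r1:8,r2:Mul1,r3:Mul2
cycle 6: stall // r0:Add2,r1:8,r2:Mul1,r3:Mul2
cycle 7: CDB Add1=-3; issue ADD r2<-Add1 // r0:Add2,r1:8,r2:Add1,r3:Mul2
cycle 8: CDB Mul1=64 // r0:Add2,r1:8,r2:Add1,r3:Mul2
cycle 9: - // r0:Add2,r1:8,r2:Add1,r3:Mul2
cycle 10: CDB Add2=-11 // r0:-11,r1:8,r2:Add1,r3:Mul2

STATUS = VALUE -11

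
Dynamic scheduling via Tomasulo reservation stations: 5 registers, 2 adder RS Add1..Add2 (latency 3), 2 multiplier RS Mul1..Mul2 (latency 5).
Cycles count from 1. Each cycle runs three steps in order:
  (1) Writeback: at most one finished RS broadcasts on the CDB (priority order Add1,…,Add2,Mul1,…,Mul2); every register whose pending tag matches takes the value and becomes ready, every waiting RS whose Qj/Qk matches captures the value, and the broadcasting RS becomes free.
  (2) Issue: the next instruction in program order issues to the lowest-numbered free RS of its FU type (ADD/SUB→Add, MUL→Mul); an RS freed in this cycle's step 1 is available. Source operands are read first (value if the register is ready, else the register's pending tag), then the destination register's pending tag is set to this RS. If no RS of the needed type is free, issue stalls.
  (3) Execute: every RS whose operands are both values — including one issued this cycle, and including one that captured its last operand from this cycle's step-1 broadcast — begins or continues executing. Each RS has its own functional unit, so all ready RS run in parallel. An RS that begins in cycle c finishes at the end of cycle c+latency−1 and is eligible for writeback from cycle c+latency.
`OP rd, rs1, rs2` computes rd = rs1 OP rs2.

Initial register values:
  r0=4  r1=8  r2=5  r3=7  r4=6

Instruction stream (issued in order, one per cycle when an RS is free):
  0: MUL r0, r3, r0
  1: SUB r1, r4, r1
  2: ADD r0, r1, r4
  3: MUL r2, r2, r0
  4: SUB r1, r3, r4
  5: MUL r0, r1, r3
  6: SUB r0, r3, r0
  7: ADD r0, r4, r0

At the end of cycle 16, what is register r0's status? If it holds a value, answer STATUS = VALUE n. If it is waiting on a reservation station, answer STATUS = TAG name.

  c1: issue MUL r0<-Mul1  regs: r0:Mul1,r1:8,r2:5,r3:7,r4:6
  c2: issue SUB r1<-Add1  regs: r0:Mul1,r1:Add1,r2:5,r3:7,r4:6
  c3: issue ADD r0<-Add2  regs: r0:Add2,r1:Add1,r2:5,r3:7,r4:6
  c4: issue MUL r2<-Mul2  regs: r0:Add2,r1:Add1,r2:Mul2,r3:7,r4:6
  c5: CDB Add1=-2; issue SUB r1<-Add1  regs: r0:Add2,r1:Add1,r2:Mul2,r3:7,r4:6
  c6: CDB Mul1=28; issue MUL r0<-Mul1  regs: r0:Mul1,r1:Add1,r2:Mul2,r3:7,r4:6
  c7: stall  regs: r0:Mul1,r1:Add1,r2:Mul2,r3:7,r4:6
  c8: CDB Add1=1; issue SUB r0<-Add1  regs: r0:Add1,r1:1,r2:Mul2,r3:7,r4:6
  c9: CDB Add2=4; issue ADD r0<-Add2  regs: r0:Add2,r1:1,r2:Mul2,r3:7,r4:6
  c10: -  regs: r0:Add2,r1:1,r2:Mul2,r3:7,r4:6
  c11: -  regs: r0:Add2,r1:1,r2:Mul2,r3:7,r4:6
  c12: -  regs: r0:Add2,r1:1,r2:Mul2,r3:7,r4:6
  c13: CDB Mul1=7  regs: r0:Add2,r1:1,r2:Mul2,r3:7,r4:6
  c14: CDB Mul2=20  regs: r0:Add2,r1:1,r2:20,r3:7,r4:6
  c15: -  regs: r0:Add2,r1:1,r2:20,r3:7,r4:6
  c16: CDB Add1=0  regs: r0:Add2,r1:1,r2:20,r3:7,r4:6

STATUS = TAG Add2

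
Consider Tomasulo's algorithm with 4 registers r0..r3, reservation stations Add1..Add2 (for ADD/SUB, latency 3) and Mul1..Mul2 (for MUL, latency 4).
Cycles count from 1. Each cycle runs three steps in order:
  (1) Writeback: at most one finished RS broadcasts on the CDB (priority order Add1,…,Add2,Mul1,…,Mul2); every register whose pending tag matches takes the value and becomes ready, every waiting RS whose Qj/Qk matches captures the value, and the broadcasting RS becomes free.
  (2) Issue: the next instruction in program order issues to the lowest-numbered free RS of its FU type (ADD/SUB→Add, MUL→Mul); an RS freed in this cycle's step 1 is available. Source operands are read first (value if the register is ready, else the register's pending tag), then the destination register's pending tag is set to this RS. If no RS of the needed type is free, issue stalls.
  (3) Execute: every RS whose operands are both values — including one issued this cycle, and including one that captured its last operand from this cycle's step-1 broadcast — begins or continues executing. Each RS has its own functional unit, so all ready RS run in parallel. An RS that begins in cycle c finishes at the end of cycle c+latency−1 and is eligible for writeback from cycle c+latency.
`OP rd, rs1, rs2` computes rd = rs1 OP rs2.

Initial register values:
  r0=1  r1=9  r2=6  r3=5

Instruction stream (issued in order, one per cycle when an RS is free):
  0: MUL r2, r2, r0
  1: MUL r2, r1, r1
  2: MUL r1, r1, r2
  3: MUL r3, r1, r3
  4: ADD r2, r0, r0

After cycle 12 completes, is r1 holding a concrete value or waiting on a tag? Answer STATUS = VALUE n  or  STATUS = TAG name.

c1: issue MUL r2<-Mul1 | r0:1,r1:9,r2:Mul1,r3:5
c2: issue MUL r2<-Mul2 | r0:1,r1:9,r2:Mul2,r3:5
c3: stall | r0:1,r1:9,r2:Mul2,r3:5
c4: stall | r0:1,r1:9,r2:Mul2,r3:5
c5: CDB Mul1=6; issue MUL r1<-Mul1 | r0:1,r1:Mul1,r2:Mul2,r3:5
c6: CDB Mul2=81; issue MUL r3<-Mul2 | r0:1,r1:Mul1,r2:81,r3:Mul2
c7: issue ADD r2<-Add1 | r0:1,r1:Mul1,r2:Add1,r3:Mul2
c8: - | r0:1,r1:Mul1,r2:Add1,r3:Mul2
c9: - | r0:1,r1:Mul1,r2:Add1,r3:Mul2
c10: CDB Add1=2 | r0:1,r1:Mul1,r2:2,r3:Mul2
c11: CDB Mul1=729 | r0:1,r1:729,r2:2,r3:Mul2
c12: - | r0:1,r1:729,r2:2,r3:Mul2

STATUS = VALUE 729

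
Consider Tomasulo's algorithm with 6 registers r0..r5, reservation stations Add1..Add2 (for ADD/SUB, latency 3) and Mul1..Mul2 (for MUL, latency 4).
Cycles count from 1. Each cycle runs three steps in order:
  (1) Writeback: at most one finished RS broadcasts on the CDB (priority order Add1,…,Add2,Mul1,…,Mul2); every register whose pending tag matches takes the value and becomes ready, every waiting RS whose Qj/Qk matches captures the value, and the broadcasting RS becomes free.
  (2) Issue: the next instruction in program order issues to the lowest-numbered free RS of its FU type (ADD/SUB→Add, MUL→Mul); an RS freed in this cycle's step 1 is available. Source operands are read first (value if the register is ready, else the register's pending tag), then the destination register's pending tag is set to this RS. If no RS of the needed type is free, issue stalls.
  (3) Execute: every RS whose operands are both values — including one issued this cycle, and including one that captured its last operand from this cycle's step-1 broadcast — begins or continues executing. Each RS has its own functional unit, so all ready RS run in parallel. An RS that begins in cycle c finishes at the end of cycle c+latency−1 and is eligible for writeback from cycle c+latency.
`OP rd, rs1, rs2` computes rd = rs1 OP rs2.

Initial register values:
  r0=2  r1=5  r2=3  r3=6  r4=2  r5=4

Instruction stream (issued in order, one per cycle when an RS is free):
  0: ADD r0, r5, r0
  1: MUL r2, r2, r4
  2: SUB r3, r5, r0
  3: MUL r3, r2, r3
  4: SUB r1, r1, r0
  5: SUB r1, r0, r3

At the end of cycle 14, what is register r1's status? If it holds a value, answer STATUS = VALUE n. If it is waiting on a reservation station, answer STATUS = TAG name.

STATUS = VALUE 18

c1: issue ADD r0<-Add1 | r0:Add1,r1:5,r2:3,r3:6,r4:2,r5:4
c2: issue MUL r2<-Mul1 | r0:Add1,r1:5,r2:Mul1,r3:6,r4:2,r5:4
c3: issue SUB r3<-Add2 | r0:Add1,r1:5,r2:Mul1,r3:Add2,r4:2,r5:4
c4: CDB Add1=6; issue MUL r3<-Mul2 | r0:6,r1:5,r2:Mul1,r3:Mul2,r4:2,r5:4
c5: issue SUB r1<-Add1 | r0:6,r1:Add1,r2:Mul1,r3:Mul2,r4:2,r5:4
c6: CDB Mul1=6; stall | r0:6,r1:Add1,r2:6,r3:Mul2,r4:2,r5:4
c7: CDB Add2=-2; issue SUB r1<-Add2 | r0:6,r1:Add2,r2:6,r3:Mul2,r4:2,r5:4
c8: CDB Add1=-1 | r0:6,r1:Add2,r2:6,r3:Mul2,r4:2,r5:4
c9: - | r0:6,r1:Add2,r2:6,r3:Mul2,r4:2,r5:4
c10: - | r0:6,r1:Add2,r2:6,r3:Mul2,r4:2,r5:4
c11: CDB Mul2=-12 | r0:6,r1:Add2,r2:6,r3:-12,r4:2,r5:4
c12: - | r0:6,r1:Add2,r2:6,r3:-12,r4:2,r5:4
c13: - | r0:6,r1:Add2,r2:6,r3:-12,r4:2,r5:4
c14: CDB Add2=18 | r0:6,r1:18,r2:6,r3:-12,r4:2,r5:4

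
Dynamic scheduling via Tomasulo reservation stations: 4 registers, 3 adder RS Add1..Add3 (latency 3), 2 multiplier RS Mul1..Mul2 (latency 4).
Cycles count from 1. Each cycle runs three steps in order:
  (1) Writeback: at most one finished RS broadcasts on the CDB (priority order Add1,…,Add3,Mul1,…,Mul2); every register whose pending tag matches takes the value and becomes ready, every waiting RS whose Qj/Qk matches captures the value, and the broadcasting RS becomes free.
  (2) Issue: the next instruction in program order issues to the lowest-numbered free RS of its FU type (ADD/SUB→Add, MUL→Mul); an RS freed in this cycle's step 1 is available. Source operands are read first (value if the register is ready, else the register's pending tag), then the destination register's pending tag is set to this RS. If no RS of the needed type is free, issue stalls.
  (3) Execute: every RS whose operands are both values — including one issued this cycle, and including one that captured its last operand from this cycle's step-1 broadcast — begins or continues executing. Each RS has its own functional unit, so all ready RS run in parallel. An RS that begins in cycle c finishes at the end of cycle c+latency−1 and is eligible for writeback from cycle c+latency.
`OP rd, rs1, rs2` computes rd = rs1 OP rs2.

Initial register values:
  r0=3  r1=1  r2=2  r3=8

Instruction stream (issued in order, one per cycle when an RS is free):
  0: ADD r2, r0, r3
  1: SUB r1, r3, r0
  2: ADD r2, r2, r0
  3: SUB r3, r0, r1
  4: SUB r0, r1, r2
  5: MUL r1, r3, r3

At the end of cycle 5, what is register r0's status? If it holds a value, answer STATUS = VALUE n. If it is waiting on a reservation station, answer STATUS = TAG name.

c1: issue ADD r2<-Add1 | r0:3,r1:1,r2:Add1,r3:8
c2: issue SUB r1<-Add2 | r0:3,r1:Add2,r2:Add1,r3:8
c3: issue ADD r2<-Add3 | r0:3,r1:Add2,r2:Add3,r3:8
c4: CDB Add1=11; issue SUB r3<-Add1 | r0:3,r1:Add2,r2:Add3,r3:Add1
c5: CDB Add2=5; issue SUB r0<-Add2 | r0:Add2,r1:5,r2:Add3,r3:Add1

STATUS = TAG Add2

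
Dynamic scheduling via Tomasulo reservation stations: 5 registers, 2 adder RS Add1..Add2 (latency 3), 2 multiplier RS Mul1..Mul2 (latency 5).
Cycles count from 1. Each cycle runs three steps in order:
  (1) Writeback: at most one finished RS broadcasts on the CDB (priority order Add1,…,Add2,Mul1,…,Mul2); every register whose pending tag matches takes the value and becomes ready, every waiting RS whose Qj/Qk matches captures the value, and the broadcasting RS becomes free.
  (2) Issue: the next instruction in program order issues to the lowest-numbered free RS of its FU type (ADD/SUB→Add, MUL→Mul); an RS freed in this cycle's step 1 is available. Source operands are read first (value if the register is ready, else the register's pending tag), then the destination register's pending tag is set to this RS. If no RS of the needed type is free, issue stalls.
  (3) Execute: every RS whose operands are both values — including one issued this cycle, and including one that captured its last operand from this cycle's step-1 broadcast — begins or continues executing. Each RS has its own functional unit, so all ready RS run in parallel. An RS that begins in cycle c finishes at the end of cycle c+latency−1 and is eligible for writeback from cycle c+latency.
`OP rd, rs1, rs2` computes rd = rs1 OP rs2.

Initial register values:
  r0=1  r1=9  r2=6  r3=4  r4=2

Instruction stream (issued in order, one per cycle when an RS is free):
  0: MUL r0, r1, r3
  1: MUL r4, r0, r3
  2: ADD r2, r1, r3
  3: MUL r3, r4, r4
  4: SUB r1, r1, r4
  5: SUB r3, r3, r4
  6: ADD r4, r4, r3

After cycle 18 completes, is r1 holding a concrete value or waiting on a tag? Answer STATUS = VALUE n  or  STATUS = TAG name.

STATUS = VALUE -135

c1: issue MUL r0<-Mul1 | r0:Mul1,r1:9,r2:6,r3:4,r4:2
c2: issue MUL r4<-Mul2 | r0:Mul1,r1:9,r2:6,r3:4,r4:Mul2
c3: issue ADD r2<-Add1 | r0:Mul1,r1:9,r2:Add1,r3:4,r4:Mul2
c4: stall | r0:Mul1,r1:9,r2:Add1,r3:4,r4:Mul2
c5: stall | r0:Mul1,r1:9,r2:Add1,r3:4,r4:Mul2
c6: CDB Add1=13; stall | r0:Mul1,r1:9,r2:13,r3:4,r4:Mul2
c7: CDB Mul1=36; issue MUL r3<-Mul1 | r0:36,r1:9,r2:13,r3:Mul1,r4:Mul2
c8: issue SUB r1<-Add1 | r0:36,r1:Add1,r2:13,r3:Mul1,r4:Mul2
c9: issue SUB r3<-Add2 | r0:36,r1:Add1,r2:13,r3:Add2,r4:Mul2
c10: stall | r0:36,r1:Add1,r2:13,r3:Add2,r4:Mul2
c11: stall | r0:36,r1:Add1,r2:13,r3:Add2,r4:Mul2
c12: CDB Mul2=144; stall | r0:36,r1:Add1,r2:13,r3:Add2,r4:144
c13: stall | r0:36,r1:Add1,r2:13,r3:Add2,r4:144
c14: stall | r0:36,r1:Add1,r2:13,r3:Add2,r4:144
c15: CDB Add1=-135; issue ADD r4<-Add1 | r0:36,r1:-135,r2:13,r3:Add2,r4:Add1
c16: - | r0:36,r1:-135,r2:13,r3:Add2,r4:Add1
c17: CDB Mul1=20736 | r0:36,r1:-135,r2:13,r3:Add2,r4:Add1
c18: - | r0:36,r1:-135,r2:13,r3:Add2,r4:Add1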